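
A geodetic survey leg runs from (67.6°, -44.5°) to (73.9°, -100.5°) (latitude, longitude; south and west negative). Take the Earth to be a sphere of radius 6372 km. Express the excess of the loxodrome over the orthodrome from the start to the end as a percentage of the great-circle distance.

Great circle: σ = 0.3259 rad → d_gc = Rσ = 2076.3 km
Rhumb: Δφ = +0.1100, Δλ = -0.9774, Δψ = +0.3365, q = Δφ/Δψ = 0.3268 → d_rh = R√(Δφ²+q²Δλ²) = 2152.4 km
Excess = (2152.4 − 2076.3) / 2076.3 = 76.1 / 2076.3 = 3.67% ≈ 3.7%

3.7%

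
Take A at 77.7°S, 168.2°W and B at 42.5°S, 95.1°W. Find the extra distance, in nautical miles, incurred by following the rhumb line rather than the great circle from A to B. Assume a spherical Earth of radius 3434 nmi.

Great circle: cos σ = sin φ₁ sin φ₂ + cos φ₁ cos φ₂ cos Δλ,  σ = 0.7873 rad → d_gc = 2703.7 nmi
Rhumb line: Δψ = +1.4070, q = Δφ/Δψ = 0.4367, d_rh = R√(Δφ²+q²Δλ²) = 2847.9 nmi
Excess = 2847.9 − 2703.7 = 144.2 ≈ 144 nmi

144 nmi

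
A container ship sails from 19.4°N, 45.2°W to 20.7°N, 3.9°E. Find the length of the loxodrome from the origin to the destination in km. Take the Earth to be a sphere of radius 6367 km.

Δψ = ln[tan(π/4+φ₂/2)/tan(π/4+φ₁/2)] = +0.0242;  Δφ = +0.0227 rad,  Δλ = +0.8570 rad
q = Δφ/Δψ = 0.9394
d = R·√(Δφ² + q²Δλ²) = 6367·0.80532 = 5127 km

5127 km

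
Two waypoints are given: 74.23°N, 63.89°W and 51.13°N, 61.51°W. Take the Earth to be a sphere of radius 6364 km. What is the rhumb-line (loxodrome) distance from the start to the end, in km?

Δψ = ln[tan(π/4+φ₂/2)/tan(π/4+φ₁/2)] = -0.9352;  Δφ = -0.4032 rad,  Δλ = +0.0415 rad
q = Δφ/Δψ = 0.4311
d = R·√(Δφ² + q²Δλ²) = 6364·0.40357 = 2568 km

2568 km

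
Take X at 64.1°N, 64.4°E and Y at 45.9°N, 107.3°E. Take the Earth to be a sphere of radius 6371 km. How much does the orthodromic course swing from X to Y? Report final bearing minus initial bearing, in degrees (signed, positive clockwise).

At departure: θ₁ = atan2(sin Δλ cos φ₂, cos φ₁ sin φ₂ − sin φ₁ cos φ₂ cos Δλ) = 107.01°
At arrival: θ₂ = atan2(sin Δλ cos φ₁, −cos φ₂ sin φ₁ + sin φ₂ cos φ₁ cos Δλ) = 143.11°
Δθ = θ₂ − θ₁ = +36.1°

+36.1°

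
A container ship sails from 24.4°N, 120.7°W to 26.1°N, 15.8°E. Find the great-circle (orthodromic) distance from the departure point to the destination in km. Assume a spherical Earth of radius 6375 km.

cos σ = sin φ₁ sin φ₂ + cos φ₁ cos φ₂ cos Δλ
      = sin(24.40°)sin(26.10°) + cos(24.40°)cos(26.10°)cos(136.50°) = -0.4115
σ = 114.298° → d = Rσ = 6375·1.99488 = 12717 km

12717 km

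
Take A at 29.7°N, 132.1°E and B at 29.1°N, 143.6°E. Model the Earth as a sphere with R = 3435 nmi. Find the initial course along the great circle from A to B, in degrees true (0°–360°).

90.6°

N = sin Δλ·cos φ₂ = +0.1742;  D = cos φ₁ sin φ₂ − sin φ₁ cos φ₂ cos Δλ = -0.0018
initial course = atan2(N, D) = 90.59°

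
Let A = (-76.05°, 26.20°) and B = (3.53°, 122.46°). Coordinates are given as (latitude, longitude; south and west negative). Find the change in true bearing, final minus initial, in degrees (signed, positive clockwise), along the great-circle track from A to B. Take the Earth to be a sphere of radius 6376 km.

Initial bearing θ₁ = atan2(sin Δλ cos φ₂, cos φ₁ sin φ₂ − sin φ₁ cos φ₂ cos Δλ) = 95.23°
Final bearing θ₂ = (initial bearing from the destination back to the start) + 180° = 13.92°
Δθ = θ₂ − θ₁ = -81.3°

-81.3°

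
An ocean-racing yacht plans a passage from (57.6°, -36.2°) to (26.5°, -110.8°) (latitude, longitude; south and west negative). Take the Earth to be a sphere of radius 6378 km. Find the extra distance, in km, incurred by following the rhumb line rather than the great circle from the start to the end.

Great circle: cos σ = sin φ₁ sin φ₂ + cos φ₁ cos φ₂ cos Δλ,  σ = 1.0425 rad → d_gc = 6648.9 km
Rhumb line: Δψ = -0.7561, q = Δφ/Δψ = 0.7179, d_rh = R√(Δφ²+q²Δλ²) = 6893.7 km
Excess = 6893.7 − 6648.9 = 244.8 ≈ 245 km

245 km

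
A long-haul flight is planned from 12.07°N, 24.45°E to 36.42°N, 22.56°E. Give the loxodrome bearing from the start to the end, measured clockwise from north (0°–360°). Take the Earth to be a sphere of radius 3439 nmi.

Δψ = ln[tan(π/4+φ₂/2)/tan(π/4+φ₁/2)] = +0.4711
Δλ = -0.0330 rad (taken the short way round)
course = atan2(Δλ, Δψ) = 355.99°

356.0°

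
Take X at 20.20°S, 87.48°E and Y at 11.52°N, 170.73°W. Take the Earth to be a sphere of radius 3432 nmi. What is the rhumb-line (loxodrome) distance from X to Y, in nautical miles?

Δψ = ln[tan(π/4+φ₂/2)/tan(π/4+φ₁/2)] = +0.5625;  Δφ = +0.5536 rad,  Δλ = +1.7766 rad
q = Δφ/Δψ = 0.9842
d = R·√(Δφ² + q²Δλ²) = 3432·1.83399 = 6294 nmi

6294 nmi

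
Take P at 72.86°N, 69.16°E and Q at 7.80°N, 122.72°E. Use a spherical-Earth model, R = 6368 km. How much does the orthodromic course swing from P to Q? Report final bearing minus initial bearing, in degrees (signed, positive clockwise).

+42.4°

Initial bearing θ₁ = atan2(sin Δλ cos φ₂, cos φ₁ sin φ₂ − sin φ₁ cos φ₂ cos Δλ) = 123.24°
Final bearing θ₂ = (initial bearing from the destination back to the start) + 180° = 165.59°
Δθ = θ₂ − θ₁ = +42.4°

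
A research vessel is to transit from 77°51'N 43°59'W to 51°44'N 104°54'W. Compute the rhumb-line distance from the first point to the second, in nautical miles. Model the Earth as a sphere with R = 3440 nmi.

Δψ = ln[tan(π/4+φ₂/2)/tan(π/4+φ₁/2)] = -1.1817;  Δφ = -0.4558 rad,  Δλ = -1.0632 rad
q = Δφ/Δψ = 0.3857
d = R·√(Δφ² + q²Δλ²) = 3440·0.61317 = 2109 nmi

2109 nmi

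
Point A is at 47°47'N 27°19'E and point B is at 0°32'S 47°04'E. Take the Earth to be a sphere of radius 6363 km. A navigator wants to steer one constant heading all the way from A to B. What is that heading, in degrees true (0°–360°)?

Δψ = ln[tan(π/4+φ₂/2)/tan(π/4+φ₁/2)] = -0.9611
Δλ = +0.3447 rad (taken the short way round)
course = atan2(Δλ, Δψ) = 160.27°

160.3°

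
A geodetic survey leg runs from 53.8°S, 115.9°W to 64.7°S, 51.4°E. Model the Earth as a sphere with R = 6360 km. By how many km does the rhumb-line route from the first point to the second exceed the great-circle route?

Great circle: cos σ = sin φ₁ sin φ₂ + cos φ₁ cos φ₂ cos Δλ,  σ = 1.0663 rad → d_gc = 6781.9 km
Rhumb line: Δψ = -0.3759, q = Δφ/Δψ = 0.5061, d_rh = R√(Δφ²+q²Δλ²) = 9476.6 km
Excess = 9476.6 − 6781.9 = 2694.7 ≈ 2695 km

2695 km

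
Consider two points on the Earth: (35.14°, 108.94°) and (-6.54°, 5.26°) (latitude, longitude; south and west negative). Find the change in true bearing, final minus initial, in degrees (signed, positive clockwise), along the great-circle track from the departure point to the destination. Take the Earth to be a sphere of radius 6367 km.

-37.2°

Initial bearing θ₁ = atan2(sin Δλ cos φ₂, cos φ₁ sin φ₂ − sin φ₁ cos φ₂ cos Δλ) = 272.50°
Final bearing θ₂ = (initial bearing from the destination back to the start) + 180° = 235.32°
Δθ = θ₂ − θ₁ = -37.2°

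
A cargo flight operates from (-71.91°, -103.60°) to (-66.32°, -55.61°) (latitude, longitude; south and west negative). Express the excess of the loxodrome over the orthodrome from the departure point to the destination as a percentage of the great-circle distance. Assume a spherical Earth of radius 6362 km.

2.6%

Great circle: σ = 0.3045 rad → d_gc = Rσ = 1937.2 km
Rhumb: Δφ = +0.0976, Δλ = +0.8376, Δψ = +0.2753, q = Δφ/Δψ = 0.3544 → d_rh = R√(Δφ²+q²Δλ²) = 1987.9 km
Excess = (1987.9 − 1937.2) / 1937.2 = 50.7 / 1937.2 = 2.62% ≈ 2.6%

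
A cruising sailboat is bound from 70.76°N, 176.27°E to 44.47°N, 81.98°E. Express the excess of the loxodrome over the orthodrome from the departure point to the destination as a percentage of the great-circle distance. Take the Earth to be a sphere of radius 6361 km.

9.1%

Great circle: σ = 0.8713 rad → d_gc = Rσ = 5542.5 km
Rhumb: Δφ = -0.4588, Δλ = -1.6457, Δψ = -0.9066, q = Δφ/Δψ = 0.5061 → d_rh = R√(Δφ²+q²Δλ²) = 6049.0 km
Excess = (6049.0 − 5542.5) / 5542.5 = 506.5 / 5542.5 = 9.14% ≈ 9.1%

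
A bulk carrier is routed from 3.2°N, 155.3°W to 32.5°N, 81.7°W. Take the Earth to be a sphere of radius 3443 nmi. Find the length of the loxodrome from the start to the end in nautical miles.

Rhumb course C = atan2(Δλ, Δψ) with Δψ = ln[tan(π/4+φ₂/2)/tan(π/4+φ₁/2)] = +0.5445, Δλ = +1.2846 → C = 67.03°
d = R·|Δφ| / |cos C| = 3443·0.51138 / 0.39025 = 4512 nmi

4512 nmi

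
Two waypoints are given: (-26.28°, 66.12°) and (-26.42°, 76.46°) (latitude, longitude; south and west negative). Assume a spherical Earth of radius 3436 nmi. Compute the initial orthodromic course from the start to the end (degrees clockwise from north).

θ = atan2( sin Δλ·cos φ₂ ,  cos φ₁ sin φ₂ − sin φ₁ cos φ₂ cos Δλ )
  = atan2(+0.1607, -0.0089) = 93.16°

93.2°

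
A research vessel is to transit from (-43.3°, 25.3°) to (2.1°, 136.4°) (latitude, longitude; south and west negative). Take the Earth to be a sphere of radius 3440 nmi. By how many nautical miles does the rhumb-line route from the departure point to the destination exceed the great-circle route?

212 nmi

Great circle: cos σ = sin φ₁ sin φ₂ + cos φ₁ cos φ₂ cos Δλ,  σ = 1.8618 rad → d_gc = 6404.7 nmi
Rhumb line: Δψ = +0.8767, q = Δφ/Δψ = 0.9038, d_rh = R√(Δφ²+q²Δλ²) = 6616.5 nmi
Excess = 6616.5 − 6404.7 = 211.8 ≈ 212 nmi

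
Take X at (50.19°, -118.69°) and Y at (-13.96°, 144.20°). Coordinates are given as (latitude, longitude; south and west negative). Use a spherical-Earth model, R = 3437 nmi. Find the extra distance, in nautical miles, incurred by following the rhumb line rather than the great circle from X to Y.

133 nmi

Great circle: cos σ = sin φ₁ sin φ₂ + cos φ₁ cos φ₂ cos Δλ,  σ = 1.8361 rad → d_gc = 6310.7 nmi
Rhumb line: Δψ = -1.2619, q = Δφ/Δψ = 0.8872, d_rh = R√(Δφ²+q²Δλ²) = 6443.6 nmi
Excess = 6443.6 − 6310.7 = 132.9 ≈ 133 nmi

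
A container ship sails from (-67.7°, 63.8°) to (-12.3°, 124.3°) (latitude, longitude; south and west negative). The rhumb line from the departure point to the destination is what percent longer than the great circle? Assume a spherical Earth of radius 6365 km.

2.3%

Great circle: σ = 1.1814 rad → d_gc = Rσ = 7519.4 km
Rhumb: Δφ = +0.9669, Δλ = +1.0559, Δψ = +1.4077, q = Δφ/Δψ = 0.6869 → d_rh = R√(Δφ²+q²Δλ²) = 7693.4 km
Excess = (7693.4 − 7519.4) / 7519.4 = 174.0 / 7519.4 = 2.31% ≈ 2.3%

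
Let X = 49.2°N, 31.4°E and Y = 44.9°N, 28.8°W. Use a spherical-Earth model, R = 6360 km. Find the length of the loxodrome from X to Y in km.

Δψ = ln[tan(π/4+φ₂/2)/tan(π/4+φ₁/2)] = -0.1102;  Δφ = -0.0750 rad,  Δλ = -1.0507 rad
q = Δφ/Δψ = 0.6808
d = R·√(Δφ² + q²Δλ²) = 6360·0.71927 = 4575 km

4575 km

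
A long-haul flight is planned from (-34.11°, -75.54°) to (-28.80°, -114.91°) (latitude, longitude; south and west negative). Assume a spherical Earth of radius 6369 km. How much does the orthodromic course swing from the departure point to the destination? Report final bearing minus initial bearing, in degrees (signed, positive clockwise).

+21.2°

Initial bearing θ₁ = atan2(sin Δλ cos φ₂, cos φ₁ sin φ₂ − sin φ₁ cos φ₂ cos Δλ) = 268.04°
Final bearing θ₂ = (initial bearing from the destination back to the start) + 180° = 289.22°
Δθ = θ₂ − θ₁ = +21.2°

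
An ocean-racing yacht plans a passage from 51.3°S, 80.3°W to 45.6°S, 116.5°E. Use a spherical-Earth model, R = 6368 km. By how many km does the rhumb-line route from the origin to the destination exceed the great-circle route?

Great circle: cos σ = sin φ₁ sin φ₂ + cos φ₁ cos φ₂ cos Δλ,  σ = 1.4315 rad → d_gc = 9116.0 km
Rhumb line: Δψ = +0.1502, q = Δφ/Δψ = 0.6623, d_rh = R√(Δφ²+q²Δλ²) = 12029.8 km
Excess = 12029.8 − 9116.0 = 2913.8 ≈ 2914 km

2914 km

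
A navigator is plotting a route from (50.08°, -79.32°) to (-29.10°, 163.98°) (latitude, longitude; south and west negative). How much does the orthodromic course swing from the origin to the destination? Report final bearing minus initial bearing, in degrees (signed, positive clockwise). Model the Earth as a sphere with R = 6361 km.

Initial bearing θ₁ = atan2(sin Δλ cos φ₂, cos φ₁ sin φ₂ − sin φ₁ cos φ₂ cos Δλ) = 269.19°
Final bearing θ₂ = (initial bearing from the destination back to the start) + 180° = 227.25°
Δθ = θ₂ − θ₁ = -41.9°

-41.9°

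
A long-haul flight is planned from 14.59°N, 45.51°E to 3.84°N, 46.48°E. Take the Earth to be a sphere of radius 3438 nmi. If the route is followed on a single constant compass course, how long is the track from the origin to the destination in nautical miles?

648 nmi

Δψ = ln[tan(π/4+φ₂/2)/tan(π/4+φ₁/2)] = -0.1904;  Δφ = -0.1876 rad,  Δλ = +0.0169 rad
q = Δφ/Δψ = 0.9856
d = R·√(Δφ² + q²Δλ²) = 3438·0.18836 = 648 nmi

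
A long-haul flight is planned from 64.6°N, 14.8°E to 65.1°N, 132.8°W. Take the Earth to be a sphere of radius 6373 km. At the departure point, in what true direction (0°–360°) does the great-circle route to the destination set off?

342.4°

N = sin Δλ·cos φ₂ = -0.2256;  D = cos φ₁ sin φ₂ − sin φ₁ cos φ₂ cos Δλ = +0.7102
initial course = atan2(N, D) = 342.38°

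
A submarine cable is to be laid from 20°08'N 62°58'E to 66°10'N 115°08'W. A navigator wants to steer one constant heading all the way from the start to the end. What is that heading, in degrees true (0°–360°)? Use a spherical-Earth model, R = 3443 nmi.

291.1°

Meridional parts: M(φ₁)=+0.3589, M(φ₂)=+1.5557 → ΔM = +1.1969;  Δλ = -3.1084 rad
tan C = Δλ / ΔM = -2.5971 → C = 291.06°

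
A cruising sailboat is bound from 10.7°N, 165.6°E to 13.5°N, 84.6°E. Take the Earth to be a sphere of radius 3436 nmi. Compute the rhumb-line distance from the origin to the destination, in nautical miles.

Δψ = ln[tan(π/4+φ₂/2)/tan(π/4+φ₁/2)] = +0.0500;  Δφ = +0.0489 rad,  Δλ = -1.4137 rad
q = Δφ/Δψ = 0.9777
d = R·√(Δφ² + q²Δλ²) = 3436·1.38302 = 4752 nmi

4752 nmi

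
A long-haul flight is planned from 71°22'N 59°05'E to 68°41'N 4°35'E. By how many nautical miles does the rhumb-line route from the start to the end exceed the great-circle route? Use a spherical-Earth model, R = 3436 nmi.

Great circle: cos σ = sin φ₁ sin φ₂ + cos φ₁ cos φ₂ cos Δλ,  σ = 0.3169 rad → d_gc = 1088.91 nmi
Rhumb line: Δψ = -0.1373, q = Δφ/Δψ = 0.3411, d_rh = R√(Δφ²+q²Δλ²) = 1126.40 nmi
Excess = 1126.40 − 1088.91 = 37.49 ≈ 37 nmi

37 nmi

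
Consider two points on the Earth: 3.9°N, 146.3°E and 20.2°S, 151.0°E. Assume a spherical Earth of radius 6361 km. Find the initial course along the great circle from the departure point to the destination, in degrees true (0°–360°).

N = sin Δλ·cos φ₂ = +0.0769;  D = cos φ₁ sin φ₂ − sin φ₁ cos φ₂ cos Δλ = -0.4081
initial course = atan2(N, D) = 169.33°

169.3°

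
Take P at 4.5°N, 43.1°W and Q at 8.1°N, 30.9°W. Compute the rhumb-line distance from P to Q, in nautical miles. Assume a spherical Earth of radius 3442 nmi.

Rhumb course C = atan2(Δλ, Δψ) with Δψ = ln[tan(π/4+φ₂/2)/tan(π/4+φ₁/2)] = +0.0632, Δλ = +0.2129 → C = 73.46°
d = R·|Δφ| / |cos C| = 3442·0.06283 / 0.28464 = 760 nmi

760 nmi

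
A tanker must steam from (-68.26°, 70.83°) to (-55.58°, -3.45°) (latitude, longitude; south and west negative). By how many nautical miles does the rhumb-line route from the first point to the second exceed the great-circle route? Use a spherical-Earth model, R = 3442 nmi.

Great circle: cos σ = sin φ₁ sin φ₂ + cos φ₁ cos φ₂ cos Δλ,  σ = 0.6042 rad → d_gc = 2079.6 nmi
Rhumb line: Δψ = +0.4781, q = Δφ/Δψ = 0.4629, d_rh = R√(Δφ²+q²Δλ²) = 2201.5 nmi
Excess = 2201.5 − 2079.6 = 121.9 ≈ 122 nmi

122 nmi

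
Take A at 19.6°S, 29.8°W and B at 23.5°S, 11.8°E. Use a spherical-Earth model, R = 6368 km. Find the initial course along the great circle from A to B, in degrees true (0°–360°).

103.4°

N = sin Δλ·cos φ₂ = +0.6089;  D = cos φ₁ sin φ₂ − sin φ₁ cos φ₂ cos Δλ = -0.1456
initial course = atan2(N, D) = 103.45°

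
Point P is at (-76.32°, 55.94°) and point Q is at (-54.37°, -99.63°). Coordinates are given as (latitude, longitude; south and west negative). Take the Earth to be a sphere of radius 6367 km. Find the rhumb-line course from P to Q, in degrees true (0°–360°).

289.9°

Meridional parts: M(φ₁)=-2.1207, M(φ₂)=-1.1352 → ΔM = +0.9855;  Δλ = -2.7152 rad
tan C = Δλ / ΔM = -2.7553 → C = 289.95°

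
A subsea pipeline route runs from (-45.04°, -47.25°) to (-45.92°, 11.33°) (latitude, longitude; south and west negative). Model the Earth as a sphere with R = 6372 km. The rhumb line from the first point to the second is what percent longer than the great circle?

Great circle: σ = 0.7004 rad → d_gc = Rσ = 4463.1 km
Rhumb: Δφ = -0.0154, Δλ = +1.0224, Δψ = -0.0219, q = Δφ/Δψ = 0.7011 → d_rh = R√(Δφ²+q²Δλ²) = 4568.8 km
Excess = (4568.8 − 4463.1) / 4463.1 = 105.7 / 4463.1 = 2.37% ≈ 2.4%

2.4%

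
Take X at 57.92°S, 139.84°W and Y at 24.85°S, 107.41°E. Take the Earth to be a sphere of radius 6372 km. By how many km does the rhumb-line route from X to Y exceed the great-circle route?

859 km

Great circle: cos σ = sin φ₁ sin φ₂ + cos φ₁ cos φ₂ cos Δλ,  σ = 1.4003 rad → d_gc = 8922.47 km
Rhumb line: Δψ = +0.7985, q = Δφ/Δψ = 0.7228, d_rh = R√(Δφ²+q²Δλ²) = 9781.05 km
Excess = 9781.05 − 8922.47 = 858.58 ≈ 859 km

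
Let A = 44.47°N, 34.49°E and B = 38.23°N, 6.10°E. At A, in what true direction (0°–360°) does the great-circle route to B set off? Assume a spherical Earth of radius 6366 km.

θ = atan2( sin Δλ·cos φ₂ ,  cos φ₁ sin φ₂ − sin φ₁ cos φ₂ cos Δλ )
  = atan2(-0.3735, -0.0425) = 263.51°

263.5°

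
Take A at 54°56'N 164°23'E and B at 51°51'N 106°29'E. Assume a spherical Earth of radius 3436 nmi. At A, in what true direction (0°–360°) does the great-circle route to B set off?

N = sin Δλ·cos φ₂ = -0.5233;  D = cos φ₁ sin φ₂ − sin φ₁ cos φ₂ cos Δλ = +0.1831
initial course = atan2(N, D) = 289.29°

289.3°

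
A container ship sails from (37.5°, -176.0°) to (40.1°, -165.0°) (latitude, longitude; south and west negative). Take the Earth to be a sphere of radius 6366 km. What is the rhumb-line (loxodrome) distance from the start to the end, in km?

995 km

Δψ = ln[tan(π/4+φ₂/2)/tan(π/4+φ₁/2)] = +0.0582;  Δφ = +0.0454 rad,  Δλ = +0.1920 rad
q = Δφ/Δψ = 0.7792
d = R·√(Δφ² + q²Δλ²) = 6366·0.15632 = 995 km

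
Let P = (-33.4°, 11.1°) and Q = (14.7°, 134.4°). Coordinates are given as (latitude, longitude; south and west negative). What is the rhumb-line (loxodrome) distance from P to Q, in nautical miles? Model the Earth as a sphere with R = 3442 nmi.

Rhumb course C = atan2(Δλ, Δψ) with Δψ = ln[tan(π/4+φ₂/2)/tan(π/4+φ₁/2)] = +0.8785, Δλ = +2.1520 → C = 67.79°
d = R·|Δφ| / |cos C| = 3442·0.83950 / 0.37795 = 7645 nmi

7645 nmi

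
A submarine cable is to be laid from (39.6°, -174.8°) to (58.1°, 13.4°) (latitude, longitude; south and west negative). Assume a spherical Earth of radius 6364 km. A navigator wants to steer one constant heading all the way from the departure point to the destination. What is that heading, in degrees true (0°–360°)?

Meridional parts: M(φ₁)=+0.7538, M(φ₂)=+1.2525 → ΔM = +0.4986;  Δλ = -2.9985 rad
tan C = Δλ / ΔM = -6.0134 → C = 279.44°

279.4°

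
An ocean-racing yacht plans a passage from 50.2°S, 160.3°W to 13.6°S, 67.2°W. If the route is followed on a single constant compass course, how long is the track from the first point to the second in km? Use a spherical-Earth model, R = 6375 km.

9445 km

Rhumb course C = atan2(Δλ, Δψ) with Δψ = ln[tan(π/4+φ₂/2)/tan(π/4+φ₁/2)] = +0.7765, Δλ = +1.6249 → C = 64.46°
d = R·|Δφ| / |cos C| = 6375·0.63879 / 0.43117 = 9445 km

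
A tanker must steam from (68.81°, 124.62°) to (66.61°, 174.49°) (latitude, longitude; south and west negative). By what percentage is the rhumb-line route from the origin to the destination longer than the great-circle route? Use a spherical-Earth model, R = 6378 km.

2.8%

Great circle: σ = 0.3231 rad → d_gc = Rσ = 2060.8 km
Rhumb: Δφ = -0.0384, Δλ = +0.8704, Δψ = -0.1013, q = Δφ/Δψ = 0.3790 → d_rh = R√(Δφ²+q²Δλ²) = 2118.1 km
Excess = (2118.1 − 2060.8) / 2060.8 = 57.3 / 2060.8 = 2.78% ≈ 2.8%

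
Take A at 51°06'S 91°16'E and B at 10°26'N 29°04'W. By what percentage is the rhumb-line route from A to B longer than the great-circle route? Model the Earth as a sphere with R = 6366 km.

Great circle: σ = 2.0407 rad → d_gc = Rσ = 12991.3 km
Rhumb: Δφ = +1.0740, Δλ = -2.1002, Δψ = +1.2240, q = Δφ/Δψ = 0.8774 → d_rh = R√(Δφ²+q²Δλ²) = 13577.8 km
Excess = (13577.8 − 12991.3) / 12991.3 = 586.5 / 12991.3 = 4.51% ≈ 4.5%

4.5%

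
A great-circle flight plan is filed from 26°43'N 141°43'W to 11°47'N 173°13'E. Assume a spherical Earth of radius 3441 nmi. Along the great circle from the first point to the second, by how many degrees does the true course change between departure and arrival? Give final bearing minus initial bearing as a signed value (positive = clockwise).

Initial bearing θ₁ = atan2(sin Δλ cos φ₂, cos φ₁ sin φ₂ − sin φ₁ cos φ₂ cos Δλ) = 259.50°
Final bearing θ₂ = (initial bearing from the destination back to the start) + 180° = 243.79°
Δθ = θ₂ − θ₁ = -15.7°

-15.7°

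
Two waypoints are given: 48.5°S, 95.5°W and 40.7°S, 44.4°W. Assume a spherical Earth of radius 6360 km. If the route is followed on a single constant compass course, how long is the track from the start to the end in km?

4122 km

Δψ = ln[tan(π/4+φ₂/2)/tan(π/4+φ₁/2)] = +0.1916;  Δφ = +0.1361 rad,  Δλ = +0.8919 rad
q = Δφ/Δψ = 0.7104
d = R·√(Δφ² + q²Δλ²) = 6360·0.64804 = 4122 km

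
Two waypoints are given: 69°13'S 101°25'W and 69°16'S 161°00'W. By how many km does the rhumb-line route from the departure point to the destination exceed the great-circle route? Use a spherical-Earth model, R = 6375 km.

93 km

Great circle: cos σ = sin φ₁ sin φ₂ + cos φ₁ cos φ₂ cos Δλ,  σ = 0.3540 rad → d_gc = 2257.0 km
Rhumb line: Δψ = -0.0025, q = Δφ/Δψ = 0.3544, d_rh = R√(Δφ²+q²Δλ²) = 2349.7 km
Excess = 2349.7 − 2257.0 = 92.7 ≈ 93 km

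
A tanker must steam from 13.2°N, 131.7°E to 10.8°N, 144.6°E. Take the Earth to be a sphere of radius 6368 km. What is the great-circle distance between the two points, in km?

1427 km

cos σ = sin φ₁ sin φ₂ + cos φ₁ cos φ₂ cos Δλ
      = sin(13.20°)sin(10.80°) + cos(13.20°)cos(10.80°)cos(12.90°) = 0.9750
σ = 12.842° → d = Rσ = 6368·0.22414 = 1427 km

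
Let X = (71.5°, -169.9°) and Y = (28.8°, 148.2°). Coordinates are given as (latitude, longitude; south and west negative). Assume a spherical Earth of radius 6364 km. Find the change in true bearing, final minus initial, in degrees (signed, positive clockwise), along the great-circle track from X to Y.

-35.0°

At departure: θ₁ = atan2(sin Δλ cos φ₂, cos φ₁ sin φ₂ − sin φ₁ cos φ₂ cos Δλ) = 231.49°
At arrival: θ₂ = atan2(sin Δλ cos φ₁, −cos φ₂ sin φ₁ + sin φ₂ cos φ₁ cos Δλ) = 196.46°
Δθ = θ₂ − θ₁ = -35.0°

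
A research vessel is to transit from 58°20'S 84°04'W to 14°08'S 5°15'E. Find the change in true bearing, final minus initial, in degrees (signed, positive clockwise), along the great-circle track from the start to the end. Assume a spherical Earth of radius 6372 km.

Initial bearing θ₁ = atan2(sin Δλ cos φ₂, cos φ₁ sin φ₂ − sin φ₁ cos φ₂ cos Δλ) = 96.96°
Final bearing θ₂ = (initial bearing from the destination back to the start) + 180° = 32.51°
Δθ = θ₂ − θ₁ = -64.5°

-64.5°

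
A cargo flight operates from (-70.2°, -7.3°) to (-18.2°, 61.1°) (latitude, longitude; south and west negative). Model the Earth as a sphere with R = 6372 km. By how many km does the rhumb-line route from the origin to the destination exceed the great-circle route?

Great circle: cos σ = sin φ₁ sin φ₂ + cos φ₁ cos φ₂ cos Δλ,  σ = 1.1458 rad → d_gc = 7301.0 km
Rhumb line: Δψ = +1.4225, q = Δφ/Δψ = 0.6380, d_rh = R√(Δφ²+q²Δλ²) = 7549.6 km
Excess = 7549.6 − 7301.0 = 248.6 ≈ 249 km

249 km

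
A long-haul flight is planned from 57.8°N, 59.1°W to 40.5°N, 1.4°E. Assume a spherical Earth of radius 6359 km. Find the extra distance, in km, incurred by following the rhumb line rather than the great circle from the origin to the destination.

Great circle: cos σ = sin φ₁ sin φ₂ + cos φ₁ cos φ₂ cos Δλ,  σ = 0.7241 rad → d_gc = 4604.6 km
Rhumb line: Δψ = -0.4682, q = Δφ/Δψ = 0.6448, d_rh = R√(Δφ²+q²Δλ²) = 4736.4 km
Excess = 4736.4 − 4604.6 = 131.8 ≈ 132 km

132 km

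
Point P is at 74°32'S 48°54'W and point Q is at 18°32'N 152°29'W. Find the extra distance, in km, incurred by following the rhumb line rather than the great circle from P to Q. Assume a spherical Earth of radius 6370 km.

714 km

Great circle: cos σ = sin φ₁ sin φ₂ + cos φ₁ cos φ₂ cos Δλ,  σ = 1.9452 rad → d_gc = 12391.0 km
Rhumb line: Δψ = +2.3258, q = Δφ/Δψ = 0.6984, d_rh = R√(Δφ²+q²Δλ²) = 13105.0 km
Excess = 13105.0 − 12391.0 = 714.0 ≈ 714 km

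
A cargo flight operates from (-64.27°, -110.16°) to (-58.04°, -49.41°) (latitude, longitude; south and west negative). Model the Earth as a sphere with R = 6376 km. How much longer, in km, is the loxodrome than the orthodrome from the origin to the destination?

Great circle: cos σ = sin φ₁ sin φ₂ + cos φ₁ cos φ₂ cos Δλ,  σ = 0.5021 rad → d_gc = 3201.3 km
Rhumb line: Δψ = +0.2262, q = Δφ/Δψ = 0.4806, d_rh = R√(Δφ²+q²Δλ²) = 3322.4 km
Excess = 3322.4 − 3201.3 = 121.1 ≈ 121 km

121 km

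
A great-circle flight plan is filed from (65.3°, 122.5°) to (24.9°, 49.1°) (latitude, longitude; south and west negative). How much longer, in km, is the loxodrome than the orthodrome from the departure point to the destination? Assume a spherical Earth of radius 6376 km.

269 km

Great circle: cos σ = sin φ₁ sin φ₂ + cos φ₁ cos φ₂ cos Δλ,  σ = 1.0578 rad → d_gc = 6744.5 km
Rhumb line: Δψ = -1.0700, q = Δφ/Δψ = 0.6590, d_rh = R√(Δφ²+q²Δλ²) = 7013.4 km
Excess = 7013.4 − 6744.5 = 268.9 ≈ 269 km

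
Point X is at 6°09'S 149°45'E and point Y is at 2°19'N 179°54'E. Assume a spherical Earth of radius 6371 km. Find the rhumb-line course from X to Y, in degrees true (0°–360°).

Δψ = ln[tan(π/4+φ₂/2)/tan(π/4+φ₁/2)] = +0.1480
Δλ = +0.5262 rad (taken the short way round)
course = atan2(Δλ, Δψ) = 74.29°

74.3°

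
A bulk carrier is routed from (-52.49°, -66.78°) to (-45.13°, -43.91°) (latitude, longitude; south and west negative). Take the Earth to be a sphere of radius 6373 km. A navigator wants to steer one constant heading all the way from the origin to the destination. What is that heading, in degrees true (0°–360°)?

63.9°

Δψ = ln[tan(π/4+φ₂/2)/tan(π/4+φ₁/2)] = +0.1955
Δλ = +0.3992 rad (taken the short way round)
course = atan2(Δλ, Δψ) = 63.90°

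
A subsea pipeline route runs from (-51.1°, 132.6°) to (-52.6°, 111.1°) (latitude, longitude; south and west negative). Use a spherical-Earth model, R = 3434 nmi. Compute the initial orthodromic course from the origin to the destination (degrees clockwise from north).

N = sin Δλ·cos φ₂ = -0.2226;  D = cos φ₁ sin φ₂ − sin φ₁ cos φ₂ cos Δλ = -0.0591
initial course = atan2(N, D) = 255.14°

255.1°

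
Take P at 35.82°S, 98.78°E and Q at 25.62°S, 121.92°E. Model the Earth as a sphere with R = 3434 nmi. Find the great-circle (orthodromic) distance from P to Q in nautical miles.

cos σ = sin φ₁ sin φ₂ + cos φ₁ cos φ₂ cos Δλ
      = sin(-35.82°)sin(-25.62°) + cos(-35.82°)cos(-25.62°)cos(23.14°) = 0.9254
σ = 22.275° → d = Rσ = 3434·0.38878 = 1335 nmi

1335 nmi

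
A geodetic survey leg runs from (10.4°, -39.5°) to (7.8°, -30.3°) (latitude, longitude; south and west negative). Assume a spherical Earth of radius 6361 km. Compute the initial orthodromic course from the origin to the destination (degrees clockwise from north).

105.2°

N = sin Δλ·cos φ₂ = +0.1584;  D = cos φ₁ sin φ₂ − sin φ₁ cos φ₂ cos Δλ = -0.0431
initial course = atan2(N, D) = 105.21°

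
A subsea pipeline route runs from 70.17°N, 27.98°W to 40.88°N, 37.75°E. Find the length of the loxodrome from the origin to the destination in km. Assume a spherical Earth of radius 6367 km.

5069 km

Δψ = ln[tan(π/4+φ₂/2)/tan(π/4+φ₁/2)] = -0.9610;  Δφ = -0.5112 rad,  Δλ = +1.1472 rad
q = Δφ/Δψ = 0.5319
d = R·√(Δφ² + q²Δλ²) = 6367·0.79607 = 5069 km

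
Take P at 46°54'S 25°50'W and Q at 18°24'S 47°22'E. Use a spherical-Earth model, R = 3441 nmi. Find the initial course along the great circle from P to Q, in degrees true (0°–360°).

N = sin Δλ·cos φ₂ = +0.9084;  D = cos φ₁ sin φ₂ − sin φ₁ cos φ₂ cos Δλ = -0.0154
initial course = atan2(N, D) = 90.97°

91.0°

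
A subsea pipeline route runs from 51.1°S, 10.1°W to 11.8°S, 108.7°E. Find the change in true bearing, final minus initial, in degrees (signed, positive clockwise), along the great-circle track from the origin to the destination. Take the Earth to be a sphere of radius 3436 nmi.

At departure: θ₁ = atan2(sin Δλ cos φ₂, cos φ₁ sin φ₂ − sin φ₁ cos φ₂ cos Δλ) = 120.01°
At arrival: θ₂ = atan2(sin Δλ cos φ₁, −cos φ₂ sin φ₁ + sin φ₂ cos φ₁ cos Δλ) = 33.75°
Δθ = θ₂ − θ₁ = -86.3°

-86.3°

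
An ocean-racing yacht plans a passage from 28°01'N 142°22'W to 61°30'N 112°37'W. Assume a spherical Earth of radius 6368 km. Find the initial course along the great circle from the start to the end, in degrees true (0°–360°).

θ = atan2( sin Δλ·cos φ₂ ,  cos φ₁ sin φ₂ − sin φ₁ cos φ₂ cos Δλ )
  = atan2(+0.2368, +0.5812) = 22.16°

22.2°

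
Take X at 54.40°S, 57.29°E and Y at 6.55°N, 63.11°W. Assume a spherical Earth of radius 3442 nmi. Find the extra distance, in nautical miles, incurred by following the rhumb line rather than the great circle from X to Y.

Great circle: cos σ = sin φ₁ sin φ₂ + cos φ₁ cos φ₂ cos Δλ,  σ = 1.9664 rad → d_gc = 6768.5 nmi
Rhumb line: Δψ = +1.2507, q = Δφ/Δψ = 0.8506, d_rh = R√(Δφ²+q²Δλ²) = 7159.2 nmi
Excess = 7159.2 − 6768.5 = 390.7 ≈ 391 nmi

391 nmi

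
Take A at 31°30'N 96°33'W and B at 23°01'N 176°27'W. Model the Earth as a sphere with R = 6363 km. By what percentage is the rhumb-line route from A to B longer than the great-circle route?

Great circle: σ = 1.2218 rad → d_gc = Rσ = 7774.6 km
Rhumb: Δφ = -0.1481, Δλ = -1.3945, Δψ = -0.1668, q = Δφ/Δψ = 0.8877 → d_rh = R√(Δφ²+q²Δλ²) = 7933.0 km
Excess = (7933.0 − 7774.6) / 7774.6 = 158.4 / 7774.6 = 2.04% ≈ 2.0%

2.0%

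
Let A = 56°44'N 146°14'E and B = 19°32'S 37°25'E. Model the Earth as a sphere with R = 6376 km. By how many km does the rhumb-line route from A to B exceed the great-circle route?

Great circle: cos σ = sin φ₁ sin φ₂ + cos φ₁ cos φ₂ cos Δλ,  σ = 2.0334 rad → d_gc = 12965.1 km
Rhumb line: Δψ = -1.5559, q = Δφ/Δψ = 0.8555, d_rh = R√(Δφ²+q²Δλ²) = 13392.5 km
Excess = 13392.5 − 12965.1 = 427.4 ≈ 427 km

427 km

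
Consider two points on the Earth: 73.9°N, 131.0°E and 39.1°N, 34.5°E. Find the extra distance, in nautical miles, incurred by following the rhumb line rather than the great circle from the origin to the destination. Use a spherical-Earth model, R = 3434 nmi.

Great circle: cos σ = sin φ₁ sin φ₂ + cos φ₁ cos φ₂ cos Δλ,  σ = 0.9501 rad → d_gc = 3262.7 nmi
Rhumb line: Δψ = -1.2134, q = Δφ/Δψ = 0.5006, d_rh = R√(Δφ²+q²Δλ²) = 3568.1 nmi
Excess = 3568.1 − 3262.7 = 305.4 ≈ 305 nmi

305 nmi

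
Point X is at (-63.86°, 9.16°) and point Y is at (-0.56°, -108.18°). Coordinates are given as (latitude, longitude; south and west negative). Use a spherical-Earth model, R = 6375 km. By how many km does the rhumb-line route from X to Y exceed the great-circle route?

Great circle: cos σ = sin φ₁ sin φ₂ + cos φ₁ cos φ₂ cos Δλ,  σ = 1.7656 rad → d_gc = 11255.6 km
Rhumb line: Δψ = +1.4506, q = Δφ/Δψ = 0.7616, d_rh = R√(Δφ²+q²Δλ²) = 12185.3 km
Excess = 12185.3 − 11255.6 = 929.7 ≈ 930 km

930 km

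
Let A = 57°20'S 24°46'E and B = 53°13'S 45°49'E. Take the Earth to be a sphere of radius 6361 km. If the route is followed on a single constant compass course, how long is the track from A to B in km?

Rhumb course C = atan2(Δλ, Δψ) with Δψ = ln[tan(π/4+φ₂/2)/tan(π/4+φ₁/2)] = +0.1263, Δλ = +0.3674 → C = 71.03°
d = R·|Δφ| / |cos C| = 6361·0.07185 / 0.32504 = 1406 km

1406 km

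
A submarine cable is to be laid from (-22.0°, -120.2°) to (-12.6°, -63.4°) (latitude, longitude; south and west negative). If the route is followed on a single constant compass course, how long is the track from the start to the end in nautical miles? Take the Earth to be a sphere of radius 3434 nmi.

3294 nmi

Δψ = ln[tan(π/4+φ₂/2)/tan(π/4+φ₁/2)] = +0.1721;  Δφ = +0.1641 rad,  Δλ = +0.9913 rad
q = Δφ/Δψ = 0.9535
d = R·√(Δφ² + q²Δλ²) = 3434·0.95936 = 3294 nmi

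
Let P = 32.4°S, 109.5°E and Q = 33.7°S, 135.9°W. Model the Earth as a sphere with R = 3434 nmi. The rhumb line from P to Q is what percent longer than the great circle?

Great circle: σ = 1.5659 rad → d_gc = Rσ = 5377.3 nmi
Rhumb: Δφ = -0.0227, Δλ = +2.0001, Δψ = -0.0271, q = Δφ/Δψ = 0.8382 → d_rh = R√(Δφ²+q²Δλ²) = 5757.4 nmi
Excess = (5757.4 − 5377.3) / 5377.3 = 380.1 / 5377.3 = 7.07% ≈ 7.1%

7.1%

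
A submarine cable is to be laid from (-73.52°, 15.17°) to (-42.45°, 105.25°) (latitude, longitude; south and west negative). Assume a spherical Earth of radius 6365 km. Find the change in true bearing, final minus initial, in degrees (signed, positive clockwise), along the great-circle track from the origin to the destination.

Initial bearing θ₁ = atan2(sin Δλ cos φ₂, cos φ₁ sin φ₂ − sin φ₁ cos φ₂ cos Δλ) = 104.62°
Final bearing θ₂ = (initial bearing from the destination back to the start) + 180° = 21.84°
Δθ = θ₂ − θ₁ = -82.8°

-82.8°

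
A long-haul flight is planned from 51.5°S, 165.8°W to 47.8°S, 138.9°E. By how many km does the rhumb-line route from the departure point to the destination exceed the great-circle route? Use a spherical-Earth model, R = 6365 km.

93 km

Great circle: cos σ = sin φ₁ sin φ₂ + cos φ₁ cos φ₂ cos Δλ,  σ = 0.6132 rad → d_gc = 3903.1 km
Rhumb line: Δψ = +0.0998, q = Δφ/Δψ = 0.6470, d_rh = R√(Δφ²+q²Δλ²) = 3996.1 km
Excess = 3996.1 − 3903.1 = 93.0 ≈ 93 km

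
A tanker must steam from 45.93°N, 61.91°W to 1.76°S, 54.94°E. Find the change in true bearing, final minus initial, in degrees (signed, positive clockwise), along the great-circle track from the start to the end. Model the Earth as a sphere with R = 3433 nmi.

Initial bearing θ₁ = atan2(sin Δλ cos φ₂, cos φ₁ sin φ₂ − sin φ₁ cos φ₂ cos Δλ) = 71.23°
Final bearing θ₂ = (initial bearing from the destination back to the start) + 180° = 138.79°
Δθ = θ₂ − θ₁ = +67.6°

+67.6°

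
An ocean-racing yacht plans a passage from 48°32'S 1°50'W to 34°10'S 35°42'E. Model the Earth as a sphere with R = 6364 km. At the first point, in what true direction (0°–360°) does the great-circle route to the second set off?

θ = atan2( sin Δλ·cos φ₂ ,  cos φ₁ sin φ₂ − sin φ₁ cos φ₂ cos Δλ )
  = atan2(+0.5041, +0.1198) = 76.63°

76.6°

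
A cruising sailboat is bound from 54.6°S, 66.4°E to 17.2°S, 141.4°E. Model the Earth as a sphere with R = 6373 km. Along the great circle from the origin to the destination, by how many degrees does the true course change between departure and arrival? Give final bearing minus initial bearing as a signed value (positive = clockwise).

-50.8°

At departure: θ₁ = atan2(sin Δλ cos φ₂, cos φ₁ sin φ₂ − sin φ₁ cos φ₂ cos Δλ) = 88.12°
At arrival: θ₂ = atan2(sin Δλ cos φ₁, −cos φ₂ sin φ₁ + sin φ₂ cos φ₁ cos Δλ) = 37.31°
Δθ = θ₂ − θ₁ = -50.8°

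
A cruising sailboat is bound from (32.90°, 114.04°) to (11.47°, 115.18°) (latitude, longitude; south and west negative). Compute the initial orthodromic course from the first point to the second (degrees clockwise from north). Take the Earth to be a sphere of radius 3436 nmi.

N = sin Δλ·cos φ₂ = +0.0195;  D = cos φ₁ sin φ₂ − sin φ₁ cos φ₂ cos Δλ = -0.3653
initial course = atan2(N, D) = 176.94°

176.9°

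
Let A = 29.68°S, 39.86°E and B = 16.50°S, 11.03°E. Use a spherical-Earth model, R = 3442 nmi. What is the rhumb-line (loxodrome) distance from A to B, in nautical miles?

1775 nmi

Rhumb course C = atan2(Δλ, Δψ) with Δψ = ln[tan(π/4+φ₂/2)/tan(π/4+φ₁/2)] = +0.2508, Δλ = -0.5032 → C = 296.50°
d = R·|Δφ| / |cos C| = 3442·0.23003 / 0.44612 = 1775 nmi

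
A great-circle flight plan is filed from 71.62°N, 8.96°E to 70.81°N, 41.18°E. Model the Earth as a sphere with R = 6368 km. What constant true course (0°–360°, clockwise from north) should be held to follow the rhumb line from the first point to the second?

Δψ = ln[tan(π/4+φ₂/2)/tan(π/4+φ₁/2)] = -0.0439
Δλ = +0.5623 rad (taken the short way round)
course = atan2(Δλ, Δψ) = 94.46°

94.5°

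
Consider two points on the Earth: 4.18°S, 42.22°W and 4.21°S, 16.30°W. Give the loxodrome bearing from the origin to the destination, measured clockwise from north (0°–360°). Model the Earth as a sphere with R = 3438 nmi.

90.1°

Δψ = ln[tan(π/4+φ₂/2)/tan(π/4+φ₁/2)] = -0.0005
Δλ = +0.4524 rad (taken the short way round)
course = atan2(Δλ, Δψ) = 90.07°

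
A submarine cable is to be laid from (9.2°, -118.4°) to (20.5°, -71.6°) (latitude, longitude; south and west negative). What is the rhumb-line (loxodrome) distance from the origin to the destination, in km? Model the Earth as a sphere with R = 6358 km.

5165 km

Δψ = ln[tan(π/4+φ₂/2)/tan(π/4+φ₁/2)] = +0.2044;  Δφ = +0.1972 rad,  Δλ = +0.8168 rad
q = Δφ/Δψ = 0.9648
d = R·√(Δφ² + q²Δλ²) = 6358·0.81237 = 5165 km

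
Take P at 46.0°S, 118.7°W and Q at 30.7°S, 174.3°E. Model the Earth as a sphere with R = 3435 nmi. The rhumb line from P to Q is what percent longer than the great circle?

2.5%

Great circle: σ = 0.9265 rad → d_gc = Rσ = 3182.5 nmi
Rhumb: Δφ = +0.2670, Δλ = -1.1694, Δψ = +0.3428, q = Δφ/Δψ = 0.7790 → d_rh = R√(Δφ²+q²Δλ²) = 3260.6 nmi
Excess = (3260.6 − 3182.5) / 3182.5 = 78.1 / 3182.5 = 2.454% ≈ 2.5%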